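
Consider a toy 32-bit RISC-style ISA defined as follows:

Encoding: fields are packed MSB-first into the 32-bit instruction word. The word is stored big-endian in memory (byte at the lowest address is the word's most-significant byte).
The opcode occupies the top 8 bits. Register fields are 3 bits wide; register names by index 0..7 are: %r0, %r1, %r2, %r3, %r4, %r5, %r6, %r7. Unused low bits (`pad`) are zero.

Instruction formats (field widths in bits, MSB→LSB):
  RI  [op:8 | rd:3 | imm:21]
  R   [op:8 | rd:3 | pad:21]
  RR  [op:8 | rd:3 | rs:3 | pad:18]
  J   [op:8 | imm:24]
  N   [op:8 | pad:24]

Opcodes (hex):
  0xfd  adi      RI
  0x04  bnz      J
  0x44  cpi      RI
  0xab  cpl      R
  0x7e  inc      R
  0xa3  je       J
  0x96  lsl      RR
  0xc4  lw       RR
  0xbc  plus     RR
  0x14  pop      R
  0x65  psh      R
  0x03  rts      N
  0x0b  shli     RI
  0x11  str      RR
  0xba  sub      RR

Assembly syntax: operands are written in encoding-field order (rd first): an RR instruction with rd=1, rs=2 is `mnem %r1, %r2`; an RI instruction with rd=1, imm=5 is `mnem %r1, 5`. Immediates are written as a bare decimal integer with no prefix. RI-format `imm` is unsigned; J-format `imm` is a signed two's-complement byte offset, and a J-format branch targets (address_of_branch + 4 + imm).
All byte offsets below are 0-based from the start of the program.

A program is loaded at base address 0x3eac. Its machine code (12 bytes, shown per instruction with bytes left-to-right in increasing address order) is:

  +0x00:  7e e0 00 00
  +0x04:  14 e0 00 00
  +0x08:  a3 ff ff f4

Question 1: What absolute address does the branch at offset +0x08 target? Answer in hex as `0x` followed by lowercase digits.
[08] a3 ff ff f4 → 0xa3fffff4
  top 8b → 0xa3 → je [J]
  imm@[23:0]=0xfffff4 (s24→-12) ⇒ -12
  target = base 0x3eac + off 0x08 + 4 + imm -12 = 0x3eac

0x3eac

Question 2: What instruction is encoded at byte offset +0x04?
pop %r7

[04] 14 e0 00 00 → 0x14e00000
  op=0x14e00000>>24=0x14 ⇒ pop (R)
  [23:21] rd=7 = %r7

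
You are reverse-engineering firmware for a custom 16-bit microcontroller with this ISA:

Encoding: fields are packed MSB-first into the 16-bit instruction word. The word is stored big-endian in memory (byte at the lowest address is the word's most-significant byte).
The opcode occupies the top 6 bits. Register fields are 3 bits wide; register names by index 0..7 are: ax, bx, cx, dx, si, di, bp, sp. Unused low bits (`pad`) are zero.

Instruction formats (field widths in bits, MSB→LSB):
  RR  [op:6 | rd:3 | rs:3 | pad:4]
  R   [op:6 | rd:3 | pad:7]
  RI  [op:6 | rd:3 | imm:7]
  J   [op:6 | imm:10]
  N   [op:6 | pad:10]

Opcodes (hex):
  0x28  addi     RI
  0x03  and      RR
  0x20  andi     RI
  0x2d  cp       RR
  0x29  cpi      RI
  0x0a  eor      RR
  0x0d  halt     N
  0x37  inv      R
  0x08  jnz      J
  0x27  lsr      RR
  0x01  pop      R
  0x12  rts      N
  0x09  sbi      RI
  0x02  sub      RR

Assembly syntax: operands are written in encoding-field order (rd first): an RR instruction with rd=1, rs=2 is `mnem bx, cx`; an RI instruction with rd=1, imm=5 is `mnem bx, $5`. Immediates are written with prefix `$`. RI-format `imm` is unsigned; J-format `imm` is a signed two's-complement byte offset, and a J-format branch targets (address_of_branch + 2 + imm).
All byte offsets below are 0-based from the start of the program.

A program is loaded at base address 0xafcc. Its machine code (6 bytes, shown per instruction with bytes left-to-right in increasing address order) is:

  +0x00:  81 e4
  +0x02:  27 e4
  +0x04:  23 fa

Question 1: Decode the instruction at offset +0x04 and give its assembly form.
off 0x04: read 23 fa as big → 0x23fa
  opcode bits[15:10]=0x8: jnz/J
  imm: (w>>0)&0x3ff=0x3fa (s10→-6) → $-6

jnz $-6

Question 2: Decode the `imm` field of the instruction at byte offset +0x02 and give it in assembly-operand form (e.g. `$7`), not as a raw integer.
@+02  big-endian(27 e4) = 0x27e4
  opcode bits[15:10]=0x9: sbi/RI
  rd: (w>>7)&0x7=0x7 → sp
  imm: (w>>0)&0x7f=0x64 → $100

$100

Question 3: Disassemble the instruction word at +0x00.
andi dx, $100

[00] 81 e4 → 0x81e4
  opcode bits[15:10]=0x20: andi/RI
  rd@[9:7]=0x3 ⇒ dx
  imm@[6:0]=0x64 ⇒ $100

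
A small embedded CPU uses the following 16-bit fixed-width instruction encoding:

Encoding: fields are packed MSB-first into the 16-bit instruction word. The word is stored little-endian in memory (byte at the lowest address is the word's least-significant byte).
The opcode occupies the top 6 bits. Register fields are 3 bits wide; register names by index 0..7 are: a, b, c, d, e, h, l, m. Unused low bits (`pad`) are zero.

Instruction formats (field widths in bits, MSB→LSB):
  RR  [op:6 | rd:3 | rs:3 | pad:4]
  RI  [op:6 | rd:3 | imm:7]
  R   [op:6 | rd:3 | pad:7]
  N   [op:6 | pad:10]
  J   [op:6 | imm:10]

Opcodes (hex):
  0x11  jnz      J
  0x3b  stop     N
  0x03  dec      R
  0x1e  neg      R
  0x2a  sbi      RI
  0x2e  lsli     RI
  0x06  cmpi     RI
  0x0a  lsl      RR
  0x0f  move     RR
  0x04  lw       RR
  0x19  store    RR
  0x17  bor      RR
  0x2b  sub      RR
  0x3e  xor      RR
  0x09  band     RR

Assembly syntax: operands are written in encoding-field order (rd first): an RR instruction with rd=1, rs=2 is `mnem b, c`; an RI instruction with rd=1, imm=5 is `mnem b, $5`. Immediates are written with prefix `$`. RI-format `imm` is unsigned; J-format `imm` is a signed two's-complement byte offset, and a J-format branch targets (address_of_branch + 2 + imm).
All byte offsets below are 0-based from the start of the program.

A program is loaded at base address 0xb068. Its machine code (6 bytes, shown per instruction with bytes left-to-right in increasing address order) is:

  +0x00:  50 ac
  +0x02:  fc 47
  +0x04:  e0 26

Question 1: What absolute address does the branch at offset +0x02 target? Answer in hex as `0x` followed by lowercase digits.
0xb068

+0x02: fc 47 ⇒ word 0x47fc (little)
  op=0x47fc>>10=0x11 ⇒ jnz (J)
  imm@[9:0]=0x3fc (s10→-4) ⇒ $-4
  target = base 0xb068 + off 0x02 + 2 + imm -4 = 0xb068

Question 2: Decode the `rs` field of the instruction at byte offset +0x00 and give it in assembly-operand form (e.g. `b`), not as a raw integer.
h

[00] 50 ac → 0xac50
  op=0xac50>>10=0x2b ⇒ sub (RR)
  [9:7] rd=0 = a
  [6:4] rs=5 = h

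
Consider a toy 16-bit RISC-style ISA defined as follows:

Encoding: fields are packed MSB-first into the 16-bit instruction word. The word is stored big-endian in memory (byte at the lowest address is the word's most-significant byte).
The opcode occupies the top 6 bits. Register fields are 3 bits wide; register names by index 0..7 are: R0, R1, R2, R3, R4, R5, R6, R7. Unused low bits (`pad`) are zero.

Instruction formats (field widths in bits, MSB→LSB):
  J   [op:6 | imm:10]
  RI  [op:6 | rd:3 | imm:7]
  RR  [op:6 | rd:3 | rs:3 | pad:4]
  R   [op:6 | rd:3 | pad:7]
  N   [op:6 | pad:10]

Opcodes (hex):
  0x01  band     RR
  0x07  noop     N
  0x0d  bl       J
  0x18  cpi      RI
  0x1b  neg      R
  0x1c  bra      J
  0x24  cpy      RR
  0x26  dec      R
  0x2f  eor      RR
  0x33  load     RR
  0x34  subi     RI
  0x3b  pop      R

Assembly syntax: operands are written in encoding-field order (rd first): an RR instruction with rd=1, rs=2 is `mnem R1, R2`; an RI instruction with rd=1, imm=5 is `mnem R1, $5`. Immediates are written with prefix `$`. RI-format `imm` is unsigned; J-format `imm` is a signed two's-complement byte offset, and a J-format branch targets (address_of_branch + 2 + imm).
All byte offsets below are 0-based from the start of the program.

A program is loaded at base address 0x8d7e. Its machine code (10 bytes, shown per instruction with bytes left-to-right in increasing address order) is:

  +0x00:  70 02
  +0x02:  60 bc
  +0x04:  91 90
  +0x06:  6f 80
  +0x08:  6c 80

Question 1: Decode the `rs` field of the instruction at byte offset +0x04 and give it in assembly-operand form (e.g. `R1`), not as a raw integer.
[04] 91 90 → 0x9190
  op=0x9190>>10=0x24 ⇒ cpy (RR)
  [9:7] rd=3 = R3
  [6:4] rs=1 = R1

R1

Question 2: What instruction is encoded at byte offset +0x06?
+0x06: 6f 80 ⇒ word 0x6f80 (big)
  op=0x6f80>>10=0x1b ⇒ neg (R)
  rd@[9:7]=0x7 ⇒ R7

neg R7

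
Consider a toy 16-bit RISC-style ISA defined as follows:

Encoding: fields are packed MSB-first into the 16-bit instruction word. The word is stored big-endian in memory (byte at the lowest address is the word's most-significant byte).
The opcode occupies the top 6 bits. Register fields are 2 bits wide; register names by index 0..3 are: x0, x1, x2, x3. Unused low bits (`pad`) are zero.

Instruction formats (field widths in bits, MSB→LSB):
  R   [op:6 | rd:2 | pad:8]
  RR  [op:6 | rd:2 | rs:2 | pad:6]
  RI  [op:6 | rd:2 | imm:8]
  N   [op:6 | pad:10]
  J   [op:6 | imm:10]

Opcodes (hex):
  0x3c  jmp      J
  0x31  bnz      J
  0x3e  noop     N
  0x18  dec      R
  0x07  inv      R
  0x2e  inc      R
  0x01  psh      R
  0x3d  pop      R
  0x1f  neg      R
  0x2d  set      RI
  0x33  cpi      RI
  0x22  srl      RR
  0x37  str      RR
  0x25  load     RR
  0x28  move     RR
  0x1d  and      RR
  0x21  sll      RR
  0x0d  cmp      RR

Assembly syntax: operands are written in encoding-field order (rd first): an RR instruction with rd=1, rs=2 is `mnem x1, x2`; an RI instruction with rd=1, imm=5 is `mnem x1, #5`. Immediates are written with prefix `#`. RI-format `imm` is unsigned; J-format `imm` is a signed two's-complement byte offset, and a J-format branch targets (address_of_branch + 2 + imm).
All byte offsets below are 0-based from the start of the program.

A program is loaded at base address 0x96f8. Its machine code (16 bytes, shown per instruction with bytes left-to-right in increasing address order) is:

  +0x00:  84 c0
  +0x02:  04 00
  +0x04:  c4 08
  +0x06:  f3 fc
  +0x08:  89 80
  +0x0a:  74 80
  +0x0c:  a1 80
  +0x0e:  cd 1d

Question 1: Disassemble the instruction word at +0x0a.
and x0, x2

[0a] 74 80 → 0x7480
  top 6b → 0x1d → and [RR]
  [9:8] rd=0 = x0
  [7:6] rs=2 = x2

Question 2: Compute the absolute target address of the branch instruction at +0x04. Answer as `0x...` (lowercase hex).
0x9706

+0x04: c4 08 ⇒ word 0xc408 (big)
  top 6b → 0x31 → bnz [J]
  imm: (w>>0)&0x3ff=0x8 → #8
  target = base 0x96f8 + off 0x04 + 2 + imm 8 = 0x9706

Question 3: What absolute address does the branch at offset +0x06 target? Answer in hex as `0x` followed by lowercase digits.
0x96fc

[06] f3 fc → 0xf3fc
  op=0xf3fc>>10=0x3c ⇒ jmp (J)
  imm@[9:0]=0x3fc (s10→-4) ⇒ #-4
  target = base 0x96f8 + off 0x06 + 2 + imm -4 = 0x96fc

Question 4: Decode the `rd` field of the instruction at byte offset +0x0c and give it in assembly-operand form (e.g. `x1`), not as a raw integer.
+0x0c: a1 80 ⇒ word 0xa180 (big)
  op=0xa180>>10=0x28 ⇒ move (RR)
  [9:8] rd=1 = x1
  [7:6] rs=2 = x2

x1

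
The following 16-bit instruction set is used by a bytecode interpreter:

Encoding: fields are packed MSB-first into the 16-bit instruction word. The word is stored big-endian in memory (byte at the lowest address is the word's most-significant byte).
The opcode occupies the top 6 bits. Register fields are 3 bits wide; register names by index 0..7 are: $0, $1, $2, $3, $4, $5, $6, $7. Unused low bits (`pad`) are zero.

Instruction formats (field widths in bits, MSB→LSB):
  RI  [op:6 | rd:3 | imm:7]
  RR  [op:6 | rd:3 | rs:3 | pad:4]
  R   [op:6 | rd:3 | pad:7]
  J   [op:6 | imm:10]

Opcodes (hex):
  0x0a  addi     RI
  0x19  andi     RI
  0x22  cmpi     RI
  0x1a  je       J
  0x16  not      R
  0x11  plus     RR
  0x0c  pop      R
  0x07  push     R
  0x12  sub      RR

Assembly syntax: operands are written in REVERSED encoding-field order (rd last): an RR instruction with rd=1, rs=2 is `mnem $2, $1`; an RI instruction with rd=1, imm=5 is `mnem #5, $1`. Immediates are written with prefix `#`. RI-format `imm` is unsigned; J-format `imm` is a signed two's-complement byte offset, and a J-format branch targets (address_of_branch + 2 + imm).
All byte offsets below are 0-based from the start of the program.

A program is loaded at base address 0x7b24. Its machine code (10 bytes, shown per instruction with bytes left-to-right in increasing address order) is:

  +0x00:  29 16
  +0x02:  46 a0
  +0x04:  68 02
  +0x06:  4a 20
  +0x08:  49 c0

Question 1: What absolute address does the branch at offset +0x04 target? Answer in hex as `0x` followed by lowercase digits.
0x7b2c

@+04  big-endian(68 02) = 0x6802
  opcode bits[15:10]=0x1a: je/J
  imm@[9:0]=0x2 ⇒ #2
  target = base 0x7b24 + off 0x04 + 2 + imm 2 = 0x7b2c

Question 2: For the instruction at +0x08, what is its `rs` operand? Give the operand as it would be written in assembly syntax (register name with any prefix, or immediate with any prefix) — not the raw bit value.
$4

@+08  big-endian(49 c0) = 0x49c0
  op=0x49c0>>10=0x12 ⇒ sub (RR)
  rd: (w>>7)&0x7=0x3 → $3
  rs: (w>>4)&0x7=0x4 → $4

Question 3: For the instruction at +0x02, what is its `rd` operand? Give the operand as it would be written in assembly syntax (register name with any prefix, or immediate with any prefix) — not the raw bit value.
$5

@+02  big-endian(46 a0) = 0x46a0
  top 6b → 0x11 → plus [RR]
  rd: (w>>7)&0x7=0x5 → $5
  rs: (w>>4)&0x7=0x2 → $2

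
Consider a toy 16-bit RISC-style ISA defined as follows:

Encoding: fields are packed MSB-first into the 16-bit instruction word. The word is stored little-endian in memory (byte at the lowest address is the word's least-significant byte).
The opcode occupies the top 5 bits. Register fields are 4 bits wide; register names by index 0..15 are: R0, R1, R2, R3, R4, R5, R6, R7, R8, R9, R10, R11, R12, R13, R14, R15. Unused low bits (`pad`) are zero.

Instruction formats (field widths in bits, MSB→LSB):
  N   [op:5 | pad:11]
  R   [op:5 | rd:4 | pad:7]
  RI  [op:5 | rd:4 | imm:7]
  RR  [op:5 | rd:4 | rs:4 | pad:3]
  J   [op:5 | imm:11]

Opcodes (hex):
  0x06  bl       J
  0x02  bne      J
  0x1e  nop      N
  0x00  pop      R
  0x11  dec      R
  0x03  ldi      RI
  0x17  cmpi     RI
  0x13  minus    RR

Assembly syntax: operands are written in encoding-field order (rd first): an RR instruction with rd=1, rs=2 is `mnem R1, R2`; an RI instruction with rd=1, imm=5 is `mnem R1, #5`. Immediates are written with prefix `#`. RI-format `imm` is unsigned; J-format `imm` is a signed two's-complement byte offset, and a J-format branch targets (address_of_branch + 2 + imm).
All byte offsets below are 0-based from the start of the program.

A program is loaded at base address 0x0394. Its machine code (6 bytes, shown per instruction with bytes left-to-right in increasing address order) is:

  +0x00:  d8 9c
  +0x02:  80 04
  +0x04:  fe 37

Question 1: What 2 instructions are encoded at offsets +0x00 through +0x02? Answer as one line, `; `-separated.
off 0x00: read d8 9c as little → 0x9cd8
  opcode bits[15:11]=0x13: minus/RR
  rd@[10:7]=0x9 ⇒ R9
  rs@[6:3]=0xb ⇒ R11
off 0x02: read 80 04 as little → 0x0480
  opcode bits[15:11]=0x0: pop/R
  rd@[10:7]=0x9 ⇒ R9

minus R9, R11; pop R9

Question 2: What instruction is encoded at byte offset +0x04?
[04] fe 37 → 0x37fe
  top 5b → 0x6 → bl [J]
  imm: (w>>0)&0x7ff=0x7fe (s11→-2) → #-2

bl #-2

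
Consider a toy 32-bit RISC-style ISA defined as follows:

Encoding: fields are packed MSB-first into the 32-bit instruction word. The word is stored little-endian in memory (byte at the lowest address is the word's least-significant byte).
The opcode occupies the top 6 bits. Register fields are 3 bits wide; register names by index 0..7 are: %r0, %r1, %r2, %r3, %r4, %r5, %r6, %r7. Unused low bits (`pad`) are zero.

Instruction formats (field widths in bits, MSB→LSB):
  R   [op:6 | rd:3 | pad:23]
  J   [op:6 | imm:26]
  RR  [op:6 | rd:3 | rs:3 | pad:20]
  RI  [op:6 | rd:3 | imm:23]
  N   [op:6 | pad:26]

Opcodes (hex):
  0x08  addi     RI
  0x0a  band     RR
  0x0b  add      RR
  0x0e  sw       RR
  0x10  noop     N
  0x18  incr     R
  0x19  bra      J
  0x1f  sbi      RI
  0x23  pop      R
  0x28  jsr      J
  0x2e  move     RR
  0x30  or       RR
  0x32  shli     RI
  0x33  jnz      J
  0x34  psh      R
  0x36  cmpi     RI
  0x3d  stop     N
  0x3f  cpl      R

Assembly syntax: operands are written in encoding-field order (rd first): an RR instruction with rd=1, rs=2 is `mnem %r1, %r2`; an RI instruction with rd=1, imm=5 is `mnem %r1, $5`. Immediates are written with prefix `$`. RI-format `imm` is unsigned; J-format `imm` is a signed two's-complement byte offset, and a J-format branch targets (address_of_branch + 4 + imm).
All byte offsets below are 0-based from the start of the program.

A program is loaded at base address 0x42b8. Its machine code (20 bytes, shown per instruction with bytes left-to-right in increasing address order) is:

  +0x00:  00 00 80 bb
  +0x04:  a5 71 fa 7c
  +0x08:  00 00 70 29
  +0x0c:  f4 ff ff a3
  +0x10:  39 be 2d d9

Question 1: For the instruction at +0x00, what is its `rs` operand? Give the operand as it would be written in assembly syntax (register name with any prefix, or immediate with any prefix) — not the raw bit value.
off 0x00: read 00 00 80 bb as little → 0xbb800000
  op=0xbb800000>>26=0x2e ⇒ move (RR)
  rd: (w>>23)&0x7=0x7 → %r7
  rs: (w>>20)&0x7=0x0 → %r0

%r0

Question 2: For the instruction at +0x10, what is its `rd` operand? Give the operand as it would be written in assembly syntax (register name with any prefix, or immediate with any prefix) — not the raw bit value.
@+10  little-endian(39 be 2d d9) = 0xd92dbe39
  top 6b → 0x36 → cmpi [RI]
  [25:23] rd=2 = %r2
  [22:0] imm=2997817 = $2997817

%r2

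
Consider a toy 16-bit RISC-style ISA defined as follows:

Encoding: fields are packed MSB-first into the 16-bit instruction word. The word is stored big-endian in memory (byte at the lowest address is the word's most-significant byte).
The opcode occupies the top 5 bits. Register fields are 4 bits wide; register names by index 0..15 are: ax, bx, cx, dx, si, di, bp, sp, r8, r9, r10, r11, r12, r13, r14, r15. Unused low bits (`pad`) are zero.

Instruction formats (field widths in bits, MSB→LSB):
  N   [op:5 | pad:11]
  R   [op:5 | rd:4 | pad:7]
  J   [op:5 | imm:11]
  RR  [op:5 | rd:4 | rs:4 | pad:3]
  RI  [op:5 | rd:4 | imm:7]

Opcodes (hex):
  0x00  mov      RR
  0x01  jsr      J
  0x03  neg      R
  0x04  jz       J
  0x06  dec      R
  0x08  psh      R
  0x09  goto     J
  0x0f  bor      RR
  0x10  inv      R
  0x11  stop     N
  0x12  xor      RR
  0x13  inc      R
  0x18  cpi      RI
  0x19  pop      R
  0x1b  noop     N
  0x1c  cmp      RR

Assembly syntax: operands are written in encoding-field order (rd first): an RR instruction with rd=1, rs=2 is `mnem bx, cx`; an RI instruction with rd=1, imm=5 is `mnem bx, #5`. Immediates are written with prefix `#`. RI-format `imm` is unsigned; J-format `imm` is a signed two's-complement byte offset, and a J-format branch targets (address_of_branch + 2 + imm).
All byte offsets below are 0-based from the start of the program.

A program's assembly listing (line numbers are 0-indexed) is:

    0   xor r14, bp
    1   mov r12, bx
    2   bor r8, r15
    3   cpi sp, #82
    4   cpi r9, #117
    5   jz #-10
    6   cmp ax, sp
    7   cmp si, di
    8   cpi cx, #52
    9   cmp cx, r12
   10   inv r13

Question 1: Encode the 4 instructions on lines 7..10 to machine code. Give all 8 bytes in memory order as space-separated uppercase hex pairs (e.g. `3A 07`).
L7: cmp op=0x1c:5|rd=4:4|rs=5:4|pad=0:3 ⇒ 0xe228 ⇒ big e2 28
L8: cpi op=0x18:5|rd=2:4|imm=52:7 ⇒ 0xc134 ⇒ big c1 34
L9: cmp op=0x1c:5|rd=2:4|rs=12:4|pad=0:3 ⇒ 0xe160 ⇒ big e1 60
L10: inv op=0x10:5|rd=13:4|pad=0:7 ⇒ 0x8680 ⇒ big 86 80

E2 28 C1 34 E1 60 86 80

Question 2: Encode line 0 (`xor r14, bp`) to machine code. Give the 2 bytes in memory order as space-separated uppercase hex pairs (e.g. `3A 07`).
L0: xor op=0x12:5|rd=14:4|rs=6:4|pad=0:3 ⇒ 0x9730 ⇒ big 97 30

97 30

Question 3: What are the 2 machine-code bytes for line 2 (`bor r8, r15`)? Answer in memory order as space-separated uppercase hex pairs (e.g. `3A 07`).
7C 78

L2: bor op=0xf:5|rd=8:4|rs=15:4|pad=0:3 ⇒ 0x7c78 ⇒ big 7c 78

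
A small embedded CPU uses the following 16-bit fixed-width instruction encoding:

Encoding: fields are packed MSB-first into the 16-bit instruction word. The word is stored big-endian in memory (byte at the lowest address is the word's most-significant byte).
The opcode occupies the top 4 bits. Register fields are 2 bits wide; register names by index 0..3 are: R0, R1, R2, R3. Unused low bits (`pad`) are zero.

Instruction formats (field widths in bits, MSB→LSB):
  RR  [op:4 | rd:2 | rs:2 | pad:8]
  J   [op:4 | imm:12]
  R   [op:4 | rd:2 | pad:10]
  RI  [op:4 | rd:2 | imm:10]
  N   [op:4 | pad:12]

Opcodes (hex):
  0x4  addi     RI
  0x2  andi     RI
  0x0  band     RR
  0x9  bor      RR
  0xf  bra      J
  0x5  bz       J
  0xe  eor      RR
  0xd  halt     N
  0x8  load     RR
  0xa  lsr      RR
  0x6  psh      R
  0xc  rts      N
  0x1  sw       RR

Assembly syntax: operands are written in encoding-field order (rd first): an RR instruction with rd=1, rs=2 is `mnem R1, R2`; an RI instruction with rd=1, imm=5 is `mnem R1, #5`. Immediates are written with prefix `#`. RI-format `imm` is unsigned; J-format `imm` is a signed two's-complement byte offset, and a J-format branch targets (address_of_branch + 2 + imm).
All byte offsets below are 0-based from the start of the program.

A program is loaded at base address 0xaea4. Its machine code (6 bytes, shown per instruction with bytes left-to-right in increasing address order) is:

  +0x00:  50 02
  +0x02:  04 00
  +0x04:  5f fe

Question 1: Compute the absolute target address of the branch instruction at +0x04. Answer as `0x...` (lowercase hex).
off 0x04: read 5f fe as big → 0x5ffe
  op=0x5ffe>>12=0x5 ⇒ bz (J)
  imm@[11:0]=0xffe (s12→-2) ⇒ #-2
  target = base 0xaea4 + off 0x04 + 2 + imm -2 = 0xaea8

0xaea8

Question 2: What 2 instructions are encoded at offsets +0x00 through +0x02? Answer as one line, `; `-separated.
bz #2; band R1, R0

[00] 50 02 → 0x5002
  opcode bits[15:12]=0x5: bz/J
  imm@[11:0]=0x2 ⇒ #2
[02] 04 00 → 0x0400
  opcode bits[15:12]=0x0: band/RR
  rd@[11:10]=0x1 ⇒ R1
  rs@[9:8]=0x0 ⇒ R0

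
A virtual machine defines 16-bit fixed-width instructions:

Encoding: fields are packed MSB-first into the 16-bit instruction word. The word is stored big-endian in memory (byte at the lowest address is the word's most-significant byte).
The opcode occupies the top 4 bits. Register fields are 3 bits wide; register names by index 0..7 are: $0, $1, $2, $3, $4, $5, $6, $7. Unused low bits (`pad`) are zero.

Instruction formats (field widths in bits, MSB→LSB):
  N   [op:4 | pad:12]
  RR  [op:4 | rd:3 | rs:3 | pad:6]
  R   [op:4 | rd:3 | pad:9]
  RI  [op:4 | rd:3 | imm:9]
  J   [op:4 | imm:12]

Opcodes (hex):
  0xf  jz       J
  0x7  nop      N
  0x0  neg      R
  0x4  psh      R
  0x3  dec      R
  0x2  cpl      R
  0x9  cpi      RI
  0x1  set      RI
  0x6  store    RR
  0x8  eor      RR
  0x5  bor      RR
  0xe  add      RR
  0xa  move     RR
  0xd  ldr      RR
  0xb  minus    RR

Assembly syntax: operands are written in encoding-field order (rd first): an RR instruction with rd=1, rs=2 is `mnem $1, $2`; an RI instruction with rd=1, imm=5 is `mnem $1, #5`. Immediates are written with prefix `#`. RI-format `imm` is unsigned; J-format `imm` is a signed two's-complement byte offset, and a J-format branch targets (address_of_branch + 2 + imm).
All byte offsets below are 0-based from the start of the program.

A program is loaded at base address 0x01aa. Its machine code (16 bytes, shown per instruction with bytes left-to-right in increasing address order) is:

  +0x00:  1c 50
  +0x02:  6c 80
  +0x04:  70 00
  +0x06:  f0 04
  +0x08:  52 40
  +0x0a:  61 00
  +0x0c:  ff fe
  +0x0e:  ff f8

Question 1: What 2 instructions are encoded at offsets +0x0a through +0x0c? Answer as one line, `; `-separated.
store $0, $4; jz #-2

@+0a  big-endian(61 00) = 0x6100
  opcode bits[15:12]=0x6: store/RR
  [11:9] rd=0 = $0
  [8:6] rs=4 = $4
@+0c  big-endian(ff fe) = 0xfffe
  opcode bits[15:12]=0xf: jz/J
  [11:0] imm=4094 (s12→-2) = #-2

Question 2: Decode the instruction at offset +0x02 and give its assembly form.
off 0x02: read 6c 80 as big → 0x6c80
  op=0x6c80>>12=0x6 ⇒ store (RR)
  rd: (w>>9)&0x7=0x6 → $6
  rs: (w>>6)&0x7=0x2 → $2

store $6, $2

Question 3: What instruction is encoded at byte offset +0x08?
@+08  big-endian(52 40) = 0x5240
  opcode bits[15:12]=0x5: bor/RR
  rd: (w>>9)&0x7=0x1 → $1
  rs: (w>>6)&0x7=0x1 → $1

bor $1, $1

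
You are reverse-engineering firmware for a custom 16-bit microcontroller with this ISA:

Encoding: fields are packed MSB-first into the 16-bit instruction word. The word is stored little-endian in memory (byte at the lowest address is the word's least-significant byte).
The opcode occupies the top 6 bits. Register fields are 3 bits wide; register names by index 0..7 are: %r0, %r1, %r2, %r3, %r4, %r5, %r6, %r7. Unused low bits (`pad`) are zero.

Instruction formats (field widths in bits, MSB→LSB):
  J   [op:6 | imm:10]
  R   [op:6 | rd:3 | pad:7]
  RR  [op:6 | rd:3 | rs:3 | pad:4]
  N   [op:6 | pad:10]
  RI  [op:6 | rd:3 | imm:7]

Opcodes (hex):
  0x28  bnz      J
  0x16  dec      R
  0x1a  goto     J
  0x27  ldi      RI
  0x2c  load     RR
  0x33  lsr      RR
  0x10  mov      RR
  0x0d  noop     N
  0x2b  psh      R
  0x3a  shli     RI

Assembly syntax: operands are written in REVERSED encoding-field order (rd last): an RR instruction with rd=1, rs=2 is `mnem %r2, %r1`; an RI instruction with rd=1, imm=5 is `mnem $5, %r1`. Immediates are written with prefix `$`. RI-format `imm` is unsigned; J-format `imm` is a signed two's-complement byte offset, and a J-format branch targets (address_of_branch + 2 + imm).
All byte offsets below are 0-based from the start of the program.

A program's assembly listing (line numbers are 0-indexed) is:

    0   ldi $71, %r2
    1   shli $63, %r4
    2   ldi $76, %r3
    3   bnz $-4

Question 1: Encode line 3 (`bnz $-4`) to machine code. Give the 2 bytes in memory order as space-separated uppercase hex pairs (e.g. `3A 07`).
FC A3

L3: bnz op=0x28:6|imm=-4:10 ⇒ 0xa3fc ⇒ little fc a3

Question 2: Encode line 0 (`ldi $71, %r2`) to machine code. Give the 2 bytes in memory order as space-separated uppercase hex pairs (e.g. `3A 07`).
line 0 (ldi): pack op=0x27:6|rd=2:3|imm=71:7 = 0x9d47; little→ 47 9d

47 9D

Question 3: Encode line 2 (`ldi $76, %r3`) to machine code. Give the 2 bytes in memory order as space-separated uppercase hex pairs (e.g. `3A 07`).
2. ldi fields op=0x27:6|rd=3:3|imm=76:7 → word 9dcch → cc 9d

CC 9D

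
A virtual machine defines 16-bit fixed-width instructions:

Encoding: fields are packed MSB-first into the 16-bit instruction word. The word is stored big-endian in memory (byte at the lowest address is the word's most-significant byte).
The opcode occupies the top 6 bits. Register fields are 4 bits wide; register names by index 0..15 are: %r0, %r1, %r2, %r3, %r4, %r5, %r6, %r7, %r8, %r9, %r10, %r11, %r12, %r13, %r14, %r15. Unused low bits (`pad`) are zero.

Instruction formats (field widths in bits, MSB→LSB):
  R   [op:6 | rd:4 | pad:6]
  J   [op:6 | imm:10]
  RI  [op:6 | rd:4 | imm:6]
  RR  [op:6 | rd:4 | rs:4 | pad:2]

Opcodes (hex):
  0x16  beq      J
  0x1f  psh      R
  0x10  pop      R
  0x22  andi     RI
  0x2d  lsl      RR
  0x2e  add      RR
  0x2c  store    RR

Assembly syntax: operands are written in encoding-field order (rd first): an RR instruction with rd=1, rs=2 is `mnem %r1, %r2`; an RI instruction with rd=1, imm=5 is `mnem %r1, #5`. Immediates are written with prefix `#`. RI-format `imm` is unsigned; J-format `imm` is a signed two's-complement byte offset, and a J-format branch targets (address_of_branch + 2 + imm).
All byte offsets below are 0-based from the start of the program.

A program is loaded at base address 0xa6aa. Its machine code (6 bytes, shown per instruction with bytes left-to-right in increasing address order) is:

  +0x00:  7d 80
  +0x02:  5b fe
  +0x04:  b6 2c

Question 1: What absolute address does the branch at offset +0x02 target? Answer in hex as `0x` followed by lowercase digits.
0xa6ac

off 0x02: read 5b fe as big → 0x5bfe
  top 6b → 0x16 → beq [J]
  imm: (w>>0)&0x3ff=0x3fe (s10→-2) → #-2
  target = base 0xa6aa + off 0x02 + 2 + imm -2 = 0xa6ac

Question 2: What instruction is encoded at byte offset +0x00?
[00] 7d 80 → 0x7d80
  opcode bits[15:10]=0x1f: psh/R
  rd@[9:6]=0x6 ⇒ %r6

psh %r6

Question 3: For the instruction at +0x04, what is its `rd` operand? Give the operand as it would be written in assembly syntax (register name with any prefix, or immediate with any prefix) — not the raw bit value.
%r8

@+04  big-endian(b6 2c) = 0xb62c
  opcode bits[15:10]=0x2d: lsl/RR
  rd@[9:6]=0x8 ⇒ %r8
  rs@[5:2]=0xb ⇒ %r11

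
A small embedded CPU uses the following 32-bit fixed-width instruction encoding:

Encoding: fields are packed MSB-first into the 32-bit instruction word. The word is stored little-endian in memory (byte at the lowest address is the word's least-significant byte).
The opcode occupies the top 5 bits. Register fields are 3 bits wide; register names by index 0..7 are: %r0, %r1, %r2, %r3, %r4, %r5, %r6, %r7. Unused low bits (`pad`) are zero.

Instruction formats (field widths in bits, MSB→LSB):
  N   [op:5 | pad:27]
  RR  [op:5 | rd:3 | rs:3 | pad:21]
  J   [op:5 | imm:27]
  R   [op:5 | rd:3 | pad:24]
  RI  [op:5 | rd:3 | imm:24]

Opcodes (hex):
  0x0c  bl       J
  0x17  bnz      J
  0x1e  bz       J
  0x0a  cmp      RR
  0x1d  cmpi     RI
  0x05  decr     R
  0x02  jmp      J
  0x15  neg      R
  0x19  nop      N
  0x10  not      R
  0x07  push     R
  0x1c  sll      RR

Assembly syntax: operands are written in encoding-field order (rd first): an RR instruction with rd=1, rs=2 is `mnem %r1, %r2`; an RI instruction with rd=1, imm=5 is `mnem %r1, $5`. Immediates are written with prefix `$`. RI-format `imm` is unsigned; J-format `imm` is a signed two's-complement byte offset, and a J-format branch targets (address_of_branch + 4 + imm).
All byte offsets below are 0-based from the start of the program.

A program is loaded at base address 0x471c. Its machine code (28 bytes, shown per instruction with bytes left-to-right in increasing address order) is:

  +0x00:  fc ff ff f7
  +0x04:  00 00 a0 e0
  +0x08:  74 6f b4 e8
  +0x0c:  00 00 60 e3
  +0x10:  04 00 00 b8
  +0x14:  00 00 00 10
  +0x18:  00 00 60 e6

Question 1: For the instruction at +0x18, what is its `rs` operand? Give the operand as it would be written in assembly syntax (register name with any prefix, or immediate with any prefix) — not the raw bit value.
%r3

off 0x18: read 00 00 60 e6 as little → 0xe6600000
  opcode bits[31:27]=0x1c: sll/RR
  [26:24] rd=6 = %r6
  [23:21] rs=3 = %r3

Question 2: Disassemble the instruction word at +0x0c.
[0c] 00 00 60 e3 → 0xe3600000
  op=0xe3600000>>27=0x1c ⇒ sll (RR)
  [26:24] rd=3 = %r3
  [23:21] rs=3 = %r3

sll %r3, %r3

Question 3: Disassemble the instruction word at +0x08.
@+08  little-endian(74 6f b4 e8) = 0xe8b46f74
  opcode bits[31:27]=0x1d: cmpi/RI
  [26:24] rd=0 = %r0
  [23:0] imm=11825012 = $11825012

cmpi %r0, $11825012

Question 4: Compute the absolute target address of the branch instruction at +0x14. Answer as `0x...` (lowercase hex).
0x4734

off 0x14: read 00 00 00 10 as little → 0x10000000
  op=0x10000000>>27=0x2 ⇒ jmp (J)
  [26:0] imm=0 = $0
  target = base 0x471c + off 0x14 + 4 + imm 0 = 0x4734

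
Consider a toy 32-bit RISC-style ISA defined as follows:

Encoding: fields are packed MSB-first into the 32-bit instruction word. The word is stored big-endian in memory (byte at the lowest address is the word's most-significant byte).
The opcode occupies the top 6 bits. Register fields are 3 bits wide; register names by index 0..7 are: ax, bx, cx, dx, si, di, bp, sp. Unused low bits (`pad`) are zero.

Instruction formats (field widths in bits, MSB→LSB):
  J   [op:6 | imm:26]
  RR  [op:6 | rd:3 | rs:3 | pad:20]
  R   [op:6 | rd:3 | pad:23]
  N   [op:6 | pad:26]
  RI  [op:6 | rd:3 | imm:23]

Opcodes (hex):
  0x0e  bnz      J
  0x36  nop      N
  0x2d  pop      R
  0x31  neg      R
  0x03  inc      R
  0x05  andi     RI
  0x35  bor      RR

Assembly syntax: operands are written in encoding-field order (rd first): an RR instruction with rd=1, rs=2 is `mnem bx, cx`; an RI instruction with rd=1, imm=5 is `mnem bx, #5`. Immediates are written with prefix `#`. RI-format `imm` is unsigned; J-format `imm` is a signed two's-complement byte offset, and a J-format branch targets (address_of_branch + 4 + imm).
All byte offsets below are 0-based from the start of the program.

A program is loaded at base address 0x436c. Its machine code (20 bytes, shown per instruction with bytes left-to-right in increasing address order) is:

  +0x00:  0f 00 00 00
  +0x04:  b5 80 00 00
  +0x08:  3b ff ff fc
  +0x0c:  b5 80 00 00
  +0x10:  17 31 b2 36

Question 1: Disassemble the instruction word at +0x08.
bnz #-4

[08] 3b ff ff fc → 0x3bfffffc
  opcode bits[31:26]=0xe: bnz/J
  [25:0] imm=67108860 (s26→-4) = #-4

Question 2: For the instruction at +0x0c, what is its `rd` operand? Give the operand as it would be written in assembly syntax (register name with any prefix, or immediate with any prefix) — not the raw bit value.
dx

off 0x0c: read b5 80 00 00 as big → 0xb5800000
  top 6b → 0x2d → pop [R]
  rd@[25:23]=0x3 ⇒ dx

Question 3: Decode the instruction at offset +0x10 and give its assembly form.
+0x10: 17 31 b2 36 ⇒ word 0x1731b236 (big)
  top 6b → 0x5 → andi [RI]
  rd: (w>>23)&0x7=0x6 → bp
  imm: (w>>0)&0x7fffff=0x31b236 → #3256886

andi bp, #3256886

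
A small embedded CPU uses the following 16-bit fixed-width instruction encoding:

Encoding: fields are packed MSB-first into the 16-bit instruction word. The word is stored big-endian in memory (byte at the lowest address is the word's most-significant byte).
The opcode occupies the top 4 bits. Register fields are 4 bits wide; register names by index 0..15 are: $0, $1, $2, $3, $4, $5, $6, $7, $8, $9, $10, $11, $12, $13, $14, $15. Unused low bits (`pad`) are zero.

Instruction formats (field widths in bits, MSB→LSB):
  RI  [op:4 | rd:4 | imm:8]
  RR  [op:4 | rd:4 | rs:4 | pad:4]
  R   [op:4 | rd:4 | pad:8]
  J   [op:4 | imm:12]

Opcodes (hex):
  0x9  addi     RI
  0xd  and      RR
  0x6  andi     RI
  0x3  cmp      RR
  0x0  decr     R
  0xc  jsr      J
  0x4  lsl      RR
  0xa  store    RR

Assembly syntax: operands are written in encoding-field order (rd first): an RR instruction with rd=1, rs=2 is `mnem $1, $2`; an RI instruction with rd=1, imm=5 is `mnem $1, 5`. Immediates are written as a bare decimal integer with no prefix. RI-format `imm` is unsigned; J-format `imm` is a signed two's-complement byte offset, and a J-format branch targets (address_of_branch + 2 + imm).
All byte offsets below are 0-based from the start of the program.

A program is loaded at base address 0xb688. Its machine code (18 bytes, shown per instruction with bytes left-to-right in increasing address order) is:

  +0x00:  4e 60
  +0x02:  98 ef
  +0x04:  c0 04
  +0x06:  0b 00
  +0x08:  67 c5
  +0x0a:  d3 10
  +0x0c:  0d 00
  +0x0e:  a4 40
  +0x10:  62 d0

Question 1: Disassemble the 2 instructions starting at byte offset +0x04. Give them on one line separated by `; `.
jsr 4; decr $11

+0x04: c0 04 ⇒ word 0xc004 (big)
  op=0xc004>>12=0xc ⇒ jsr (J)
  imm@[11:0]=0x4 ⇒ 4
+0x06: 0b 00 ⇒ word 0x0b00 (big)
  op=0x0b00>>12=0x0 ⇒ decr (R)
  rd@[11:8]=0xb ⇒ $11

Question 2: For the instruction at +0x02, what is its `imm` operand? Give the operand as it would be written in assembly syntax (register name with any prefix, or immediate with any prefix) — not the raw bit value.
239

[02] 98 ef → 0x98ef
  opcode bits[15:12]=0x9: addi/RI
  rd: (w>>8)&0xf=0x8 → $8
  imm: (w>>0)&0xff=0xef → 239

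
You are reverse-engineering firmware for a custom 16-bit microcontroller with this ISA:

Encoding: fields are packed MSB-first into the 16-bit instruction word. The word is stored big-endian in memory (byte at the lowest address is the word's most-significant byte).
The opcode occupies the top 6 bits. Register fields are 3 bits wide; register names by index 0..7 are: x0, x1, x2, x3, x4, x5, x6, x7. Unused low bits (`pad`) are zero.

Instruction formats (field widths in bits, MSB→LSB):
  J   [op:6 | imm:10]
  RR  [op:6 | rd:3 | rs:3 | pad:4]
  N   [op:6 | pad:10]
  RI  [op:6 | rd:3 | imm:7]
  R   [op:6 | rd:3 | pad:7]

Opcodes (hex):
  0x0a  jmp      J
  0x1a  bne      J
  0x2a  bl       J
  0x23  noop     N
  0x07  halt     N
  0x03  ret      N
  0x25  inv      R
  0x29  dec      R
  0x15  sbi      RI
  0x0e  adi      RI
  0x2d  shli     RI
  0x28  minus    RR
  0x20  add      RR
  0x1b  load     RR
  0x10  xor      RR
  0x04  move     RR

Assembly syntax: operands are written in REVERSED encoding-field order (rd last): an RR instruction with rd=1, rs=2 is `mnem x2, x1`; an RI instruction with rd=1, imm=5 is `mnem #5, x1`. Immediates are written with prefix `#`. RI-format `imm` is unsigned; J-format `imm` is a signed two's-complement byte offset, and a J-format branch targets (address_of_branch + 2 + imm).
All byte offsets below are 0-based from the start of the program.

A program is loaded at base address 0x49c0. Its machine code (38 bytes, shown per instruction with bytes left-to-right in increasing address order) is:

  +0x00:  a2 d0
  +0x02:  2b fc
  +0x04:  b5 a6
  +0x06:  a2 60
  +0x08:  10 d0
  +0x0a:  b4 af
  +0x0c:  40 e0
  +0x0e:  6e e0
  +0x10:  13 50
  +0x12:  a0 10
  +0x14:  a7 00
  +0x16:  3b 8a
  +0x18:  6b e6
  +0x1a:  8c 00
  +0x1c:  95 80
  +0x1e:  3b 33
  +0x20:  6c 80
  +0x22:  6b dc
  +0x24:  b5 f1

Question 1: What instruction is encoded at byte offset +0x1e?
@+1e  big-endian(3b 33) = 0x3b33
  top 6b → 0xe → adi [RI]
  [9:7] rd=6 = x6
  [6:0] imm=51 = #51

adi #51, x6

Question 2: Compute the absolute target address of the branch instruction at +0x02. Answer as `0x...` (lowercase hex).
0x49c0

@+02  big-endian(2b fc) = 0x2bfc
  opcode bits[15:10]=0xa: jmp/J
  [9:0] imm=1020 (s10→-4) = #-4
  target = base 0x49c0 + off 0x02 + 2 + imm -4 = 0x49c0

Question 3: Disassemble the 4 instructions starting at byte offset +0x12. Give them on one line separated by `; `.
+0x12: a0 10 ⇒ word 0xa010 (big)
  op=0xa010>>10=0x28 ⇒ minus (RR)
  rd: (w>>7)&0x7=0x0 → x0
  rs: (w>>4)&0x7=0x1 → x1
+0x14: a7 00 ⇒ word 0xa700 (big)
  op=0xa700>>10=0x29 ⇒ dec (R)
  rd: (w>>7)&0x7=0x6 → x6
+0x16: 3b 8a ⇒ word 0x3b8a (big)
  op=0x3b8a>>10=0xe ⇒ adi (RI)
  rd: (w>>7)&0x7=0x7 → x7
  imm: (w>>0)&0x7f=0xa → #10
+0x18: 6b e6 ⇒ word 0x6be6 (big)
  op=0x6be6>>10=0x1a ⇒ bne (J)
  imm: (w>>0)&0x3ff=0x3e6 (s10→-26) → #-26

minus x1, x0; dec x6; adi #10, x7; bne #-26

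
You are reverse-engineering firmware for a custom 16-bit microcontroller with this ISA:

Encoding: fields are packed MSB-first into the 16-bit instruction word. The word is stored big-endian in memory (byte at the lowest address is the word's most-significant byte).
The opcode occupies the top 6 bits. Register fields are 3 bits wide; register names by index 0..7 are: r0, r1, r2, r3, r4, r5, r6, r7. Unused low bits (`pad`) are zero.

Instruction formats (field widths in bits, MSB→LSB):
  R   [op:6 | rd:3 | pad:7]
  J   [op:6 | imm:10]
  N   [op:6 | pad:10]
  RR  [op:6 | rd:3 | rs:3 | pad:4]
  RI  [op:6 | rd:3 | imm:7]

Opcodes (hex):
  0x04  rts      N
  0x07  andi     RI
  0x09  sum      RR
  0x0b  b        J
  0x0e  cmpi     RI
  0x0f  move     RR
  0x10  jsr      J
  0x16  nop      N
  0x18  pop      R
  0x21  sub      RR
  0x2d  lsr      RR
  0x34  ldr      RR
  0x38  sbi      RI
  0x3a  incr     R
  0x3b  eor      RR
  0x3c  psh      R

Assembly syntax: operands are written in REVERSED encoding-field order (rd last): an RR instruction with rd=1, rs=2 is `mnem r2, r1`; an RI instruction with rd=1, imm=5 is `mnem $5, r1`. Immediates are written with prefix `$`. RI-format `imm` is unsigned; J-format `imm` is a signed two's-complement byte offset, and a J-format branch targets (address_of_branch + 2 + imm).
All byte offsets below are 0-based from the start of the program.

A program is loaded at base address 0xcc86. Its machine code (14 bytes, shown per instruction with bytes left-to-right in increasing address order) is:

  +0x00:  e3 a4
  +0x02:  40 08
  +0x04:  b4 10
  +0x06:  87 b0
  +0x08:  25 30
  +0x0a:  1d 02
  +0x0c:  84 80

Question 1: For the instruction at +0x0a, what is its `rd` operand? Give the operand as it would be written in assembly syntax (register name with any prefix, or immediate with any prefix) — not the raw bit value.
[0a] 1d 02 → 0x1d02
  opcode bits[15:10]=0x7: andi/RI
  rd@[9:7]=0x2 ⇒ r2
  imm@[6:0]=0x2 ⇒ $2

r2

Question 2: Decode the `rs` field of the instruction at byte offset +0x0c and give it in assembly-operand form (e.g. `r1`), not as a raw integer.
off 0x0c: read 84 80 as big → 0x8480
  top 6b → 0x21 → sub [RR]
  rd@[9:7]=0x1 ⇒ r1
  rs@[6:4]=0x0 ⇒ r0

r0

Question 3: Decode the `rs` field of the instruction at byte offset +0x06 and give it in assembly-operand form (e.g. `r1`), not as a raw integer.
r3

[06] 87 b0 → 0x87b0
  opcode bits[15:10]=0x21: sub/RR
  rd@[9:7]=0x7 ⇒ r7
  rs@[6:4]=0x3 ⇒ r3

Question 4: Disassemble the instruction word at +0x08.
off 0x08: read 25 30 as big → 0x2530
  op=0x2530>>10=0x9 ⇒ sum (RR)
  [9:7] rd=2 = r2
  [6:4] rs=3 = r3

sum r3, r2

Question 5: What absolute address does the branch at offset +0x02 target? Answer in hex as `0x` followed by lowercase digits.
@+02  big-endian(40 08) = 0x4008
  op=0x4008>>10=0x10 ⇒ jsr (J)
  imm@[9:0]=0x8 ⇒ $8
  target = base 0xcc86 + off 0x02 + 2 + imm 8 = 0xcc92

0xcc92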